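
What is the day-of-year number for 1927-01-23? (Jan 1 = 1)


Date: January 23, 1927
No months before January
Plus 23 days in January

Day of year: 23


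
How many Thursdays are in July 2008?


July 2008 has 31 days
Anchor: Jan 1, 2008. With p = 2008 - 1 = 2007: (p + p//4 - p//100 + p//400) mod 7 = (2007 + 501 - 20 + 5) mod 7 = 2493 mod 7 = 1 -> Tuesday (Mon=0 ... Sun=6)
Days before July (Jan-Jun): 182; July 1 index = (1 + 182) mod 7 = 1 -> Tuesday
First Thursday is July 3
Thursdays: 3, 10, 17, 24, 31

5 Thursdays


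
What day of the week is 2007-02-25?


Date: February 25, 2007
Anchor: Jan 1, 2007. With p = 2007 - 1 = 2006: (p + p//4 - p//100 + p//400) mod 7 = (2006 + 501 - 20 + 5) mod 7 = 2492 mod 7 = 0 -> Monday (Mon=0 ... Sun=6)
Days before February (Jan): 31; offset = 31 + 25 - 1 = 55
Weekday index = (0 + 55) mod 7 = 6

Day of the week: Sunday


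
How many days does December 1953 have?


December 1953

31 days


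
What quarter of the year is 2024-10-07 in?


Month: October (month 10)
Q1: Jan-Mar, Q2: Apr-Jun, Q3: Jul-Sep, Q4: Oct-Dec

Q4


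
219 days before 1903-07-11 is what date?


Start: 1903-07-11, subtract 219 days
Back 11 days from July 11 reaches June 30, 1903 -> 208 left
June 1903 has 30 days -> back to May 31, 1903 -> 178 left
May 1903 has 31 days -> back to April 30, 1903 -> 147 left
April 1903 has 30 days -> back to March 31, 1903 -> 117 left
March 1903 has 31 days -> back to February 28, 1903 -> 86 left
February 1903 has 28 days -> back to January 31, 1903 -> 58 left
January 1903 has 31 days -> back to December 31, 1902 -> 27 left
December 1902: 31 - 27 = 4 -> lands on December 4

Result: 1902-12-04


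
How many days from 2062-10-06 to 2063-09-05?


From 2062-10-06 to 2063-09-05
2062-10-06: days before October = 31 + 28 + 31 + 30 + 31 + 30 + 31 + 31 + 30 = 273 (2062 is not a leap year); day of year = 273 + 6 = 279
2063-09-05: days before September = 31 + 28 + 31 + 30 + 31 + 30 + 31 + 31 = 243 (2063 is not a leap year); day of year = 243 + 5 = 248
Rest of 2062: 365 - 279 = 86
Total = 86 + 248 = 334

334 days


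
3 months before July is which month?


July is month 7
7 - 3 = 4

April


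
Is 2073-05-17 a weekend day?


Anchor: Jan 1, 2073. With p = 2073 - 1 = 2072: (p + p//4 - p//100 + p//400) mod 7 = (2072 + 518 - 20 + 5) mod 7 = 2575 mod 7 = 6 -> Sunday (Mon=0 ... Sun=6)
Day of year: 137; offset = 136
Weekday index = (6 + 136) mod 7 = 2 -> Wednesday
Weekend days: Saturday, Sunday

No


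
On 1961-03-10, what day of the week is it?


Date: March 10, 1961
Anchor: Jan 1, 1961. With p = 1961 - 1 = 1960: (p + p//4 - p//100 + p//400) mod 7 = (1960 + 490 - 19 + 4) mod 7 = 2435 mod 7 = 6 -> Sunday (Mon=0 ... Sun=6)
Days before March (Jan-Feb): 59; offset = 59 + 10 - 1 = 68
Weekday index = (6 + 68) mod 7 = 4

Day of the week: Friday


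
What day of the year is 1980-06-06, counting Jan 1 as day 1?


Date: June 6, 1980
Days in months 1 through 5: 152
Plus 6 days in June

Day of year: 158


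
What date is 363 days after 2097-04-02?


Start: 2097-04-02, add 363 days
April 2097 has 30 days: 30 - 2 = 28 days to April 30 -> 335 left
May 2097 has 31 days -> 304 left
June 2097 has 30 days -> 274 left
July 2097 has 31 days -> 243 left
August 2097 has 31 days -> 212 left
September 2097 has 30 days -> 182 left
October 2097 has 31 days -> 151 left
November 2097 has 30 days -> 121 left
December 2097 has 31 days -> 90 left
January 2098 has 31 days -> 59 left
February 2098 has 28 days -> 31 left
March 2098: 31 <= 31 -> lands on March 31

Result: 2098-03-31


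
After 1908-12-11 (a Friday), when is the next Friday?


Current: Friday
Target: Friday
Days ahead: 7

Next Friday: 1908-12-18


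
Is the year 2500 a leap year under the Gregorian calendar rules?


Gregorian leap year rule: divisible by 4, but not by 100, unless also by 400.
2500 is divisible by 100 but not 400 -> not a leap year

No


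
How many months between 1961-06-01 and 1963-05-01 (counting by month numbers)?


From June 1961 to May 1963
2 years * 12 = 24 months, minus 1 month = 23

23 months


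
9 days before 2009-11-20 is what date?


Start: 2009-11-20, subtract 9 days
20 - 9 = 11 stays within November 2009

Result: 2009-11-11


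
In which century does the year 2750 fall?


Century = (year - 1) // 100 + 1
= (2750 - 1) // 100 + 1
= 2749 // 100 + 1
= 27 + 1

28th century


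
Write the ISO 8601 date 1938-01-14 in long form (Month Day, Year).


ISO 1938-01-14 parses as year=1938, month=01, day=14
Month 1 -> January

January 14, 1938


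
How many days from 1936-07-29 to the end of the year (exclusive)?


Day of year: 211 of 366
Remaining = 366 - 211

155 days


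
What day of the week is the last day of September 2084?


September 2084 has 30 days
Anchor: Jan 1, 2084. With p = 2084 - 1 = 2083: (p + p//4 - p//100 + p//400) mod 7 = (2083 + 520 - 20 + 5) mod 7 = 2588 mod 7 = 5 -> Saturday (Mon=0 ... Sun=6)
Days before September (Jan-Aug): 244; September 1 index = (5 + 244) mod 7 = 4 -> Friday
Last day offset: 30 - 1 = 29 days
Weekday index = (4 + 29) mod 7 = 5

Saturday, September 30


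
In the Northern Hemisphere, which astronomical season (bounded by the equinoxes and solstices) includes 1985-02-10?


Date: February 10
Astronomical Winter (approx.; exact equinox/solstice day varies by year): December 21 to March 19
February 10 falls within the Winter window

Winter


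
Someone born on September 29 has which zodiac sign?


Date: September 29
Conventional tropical zodiac dates: Libra from September 23 onward; Scorpio starts October 23
September 29 falls within the Libra range

Libra


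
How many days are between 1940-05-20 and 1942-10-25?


From 1940-05-20 to 1942-10-25
1940-05-20: days before May = 31 + 29 + 31 + 30 = 121 (1940 is a leap year); day of year = 121 + 20 = 141
1942-10-25: days before October = 31 + 28 + 31 + 30 + 31 + 30 + 31 + 31 + 30 = 273 (1942 is not a leap year); day of year = 273 + 25 = 298
Rest of 1940: 366 - 141 = 225
Full years 1941 (365): 365
Total = 225 + 365 + 298 = 888

888 days


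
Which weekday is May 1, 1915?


Target: May 1, 1915
Anchor: Jan 1, 1915. With p = 1915 - 1 = 1914: (p + p//4 - p//100 + p//400) mod 7 = (1914 + 478 - 19 + 4) mod 7 = 2377 mod 7 = 4 -> Friday (Mon=0 ... Sun=6)
Days before May (Jan-Apr): 120 days
Weekday index = (4 + 120) mod 7 = 5

Saturday


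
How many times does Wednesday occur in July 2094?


July 2094 has 31 days
Anchor: Jan 1, 2094. With p = 2094 - 1 = 2093: (p + p//4 - p//100 + p//400) mod 7 = (2093 + 523 - 20 + 5) mod 7 = 2601 mod 7 = 4 -> Friday (Mon=0 ... Sun=6)
Days before July (Jan-Jun): 181; July 1 index = (4 + 181) mod 7 = 3 -> Thursday
First Wednesday is July 7
Wednesdays: 7, 14, 21, 28

4 Wednesdays


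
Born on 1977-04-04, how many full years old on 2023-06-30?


Birth: 1977-04-04
Reference: 2023-06-30
Year difference: 2023 - 1977 = 46

46 years old


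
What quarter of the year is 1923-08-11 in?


Month: August (month 8)
Q1: Jan-Mar, Q2: Apr-Jun, Q3: Jul-Sep, Q4: Oct-Dec

Q3


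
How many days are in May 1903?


May 1903

31 days


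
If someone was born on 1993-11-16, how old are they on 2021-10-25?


Birth: 1993-11-16
Reference: 2021-10-25
Year difference: 2021 - 1993 = 28
Birthday not yet reached in 2021, subtract 1

27 years old


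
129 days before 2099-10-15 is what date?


Start: 2099-10-15, subtract 129 days
Back 15 days from October 15 reaches September 30, 2099 -> 114 left
September 2099 has 30 days -> back to August 31, 2099 -> 84 left
August 2099 has 31 days -> back to July 31, 2099 -> 53 left
July 2099 has 31 days -> back to June 30, 2099 -> 22 left
June 2099: 30 - 22 = 8 -> lands on June 8

Result: 2099-06-08


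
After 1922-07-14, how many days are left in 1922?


Day of year: 195 of 365
Remaining = 365 - 195

170 days


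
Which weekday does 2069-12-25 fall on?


Date: December 25, 2069
Anchor: Jan 1, 2069. With p = 2069 - 1 = 2068: (p + p//4 - p//100 + p//400) mod 7 = (2068 + 517 - 20 + 5) mod 7 = 2570 mod 7 = 1 -> Tuesday (Mon=0 ... Sun=6)
Days before December (Jan-Nov): 334; offset = 334 + 25 - 1 = 358
Weekday index = (1 + 358) mod 7 = 2

Day of the week: Wednesday


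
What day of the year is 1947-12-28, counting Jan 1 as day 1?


Date: December 28, 1947
Days in months 1 through 11: 334
Plus 28 days in December

Day of year: 362


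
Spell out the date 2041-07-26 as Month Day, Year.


ISO 2041-07-26 parses as year=2041, month=07, day=26
Month 7 -> July

July 26, 2041


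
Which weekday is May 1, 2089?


Target: May 1, 2089
Anchor: Jan 1, 2089. With p = 2089 - 1 = 2088: (p + p//4 - p//100 + p//400) mod 7 = (2088 + 522 - 20 + 5) mod 7 = 2595 mod 7 = 5 -> Saturday (Mon=0 ... Sun=6)
Days before May (Jan-Apr): 120 days
Weekday index = (5 + 120) mod 7 = 6

Sunday


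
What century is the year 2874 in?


Century = (year - 1) // 100 + 1
= (2874 - 1) // 100 + 1
= 2873 // 100 + 1
= 28 + 1

29th century


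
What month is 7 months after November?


November is month 11
11 + 7 = 18; wrap: 18 - 12 = 6

June


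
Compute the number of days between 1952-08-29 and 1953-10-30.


From 1952-08-29 to 1953-10-30
1952-08-29: days before August = 31 + 29 + 31 + 30 + 31 + 30 + 31 = 213 (1952 is a leap year); day of year = 213 + 29 = 242
1953-10-30: days before October = 31 + 28 + 31 + 30 + 31 + 30 + 31 + 31 + 30 = 273 (1953 is not a leap year); day of year = 273 + 30 = 303
Rest of 1952: 366 - 242 = 124
Total = 124 + 303 = 427

427 days


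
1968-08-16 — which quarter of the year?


Month: August (month 8)
Q1: Jan-Mar, Q2: Apr-Jun, Q3: Jul-Sep, Q4: Oct-Dec

Q3


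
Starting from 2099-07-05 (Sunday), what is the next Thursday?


Current: Sunday
Target: Thursday
Days ahead: 4

Next Thursday: 2099-07-09


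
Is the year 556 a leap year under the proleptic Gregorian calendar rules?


Gregorian leap year rule: divisible by 4, but not by 100, unless also by 400.
556 is divisible by 4 but not 100 -> leap year

Yes


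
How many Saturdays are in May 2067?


May 2067 has 31 days
Anchor: Jan 1, 2067. With p = 2067 - 1 = 2066: (p + p//4 - p//100 + p//400) mod 7 = (2066 + 516 - 20 + 5) mod 7 = 2567 mod 7 = 5 -> Saturday (Mon=0 ... Sun=6)
Days before May (Jan-Apr): 120; May 1 index = (5 + 120) mod 7 = 6 -> Sunday
First Saturday is May 7
Saturdays: 7, 14, 21, 28

4 Saturdays


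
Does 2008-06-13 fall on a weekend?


Anchor: Jan 1, 2008. With p = 2008 - 1 = 2007: (p + p//4 - p//100 + p//400) mod 7 = (2007 + 501 - 20 + 5) mod 7 = 2493 mod 7 = 1 -> Tuesday (Mon=0 ... Sun=6)
Day of year: 165; offset = 164
Weekday index = (1 + 164) mod 7 = 4 -> Friday
Weekend days: Saturday, Sunday

No


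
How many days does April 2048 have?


April 2048

30 days


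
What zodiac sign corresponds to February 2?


Date: February 2
Conventional tropical zodiac dates: Aquarius from January 20 onward; Pisces starts February 19
February 2 falls within the Aquarius range

Aquarius


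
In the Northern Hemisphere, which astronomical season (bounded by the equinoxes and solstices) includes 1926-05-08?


Date: May 8
Astronomical Spring (approx.; exact equinox/solstice day varies by year): March 20 to June 20
May 8 falls within the Spring window

Spring


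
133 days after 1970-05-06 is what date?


Start: 1970-05-06, add 133 days
May 1970 has 31 days: 31 - 6 = 25 days to May 31 -> 108 left
June 1970 has 30 days -> 78 left
July 1970 has 31 days -> 47 left
August 1970 has 31 days -> 16 left
September 1970: 16 <= 30 -> lands on September 16

Result: 1970-09-16


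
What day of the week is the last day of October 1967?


October 1967 has 31 days
Anchor: Jan 1, 1967. With p = 1967 - 1 = 1966: (p + p//4 - p//100 + p//400) mod 7 = (1966 + 491 - 19 + 4) mod 7 = 2442 mod 7 = 6 -> Sunday (Mon=0 ... Sun=6)
Days before October (Jan-Sep): 273; October 1 index = (6 + 273) mod 7 = 6 -> Sunday
Last day offset: 31 - 1 = 30 days
Weekday index = (6 + 30) mod 7 = 1

Tuesday, October 31


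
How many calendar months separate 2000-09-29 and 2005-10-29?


From September 2000 to October 2005
5 years * 12 = 60 months, plus 1 month = 61

61 months


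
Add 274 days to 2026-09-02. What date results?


Start: 2026-09-02, add 274 days
September 2026 has 30 days: 30 - 2 = 28 days to September 30 -> 246 left
October 2026 has 31 days -> 215 left
November 2026 has 30 days -> 185 left
December 2026 has 31 days -> 154 left
January 2027 has 31 days -> 123 left
February 2027 has 28 days -> 95 left
March 2027 has 31 days -> 64 left
April 2027 has 30 days -> 34 left
May 2027 has 31 days -> 3 left
June 2027: 3 <= 30 -> lands on June 3

Result: 2027-06-03


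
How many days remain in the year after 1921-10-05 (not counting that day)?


Day of year: 278 of 365
Remaining = 365 - 278

87 days


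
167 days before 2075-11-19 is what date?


Start: 2075-11-19, subtract 167 days
Back 19 days from November 19 reaches October 31, 2075 -> 148 left
October 2075 has 31 days -> back to September 30, 2075 -> 117 left
September 2075 has 30 days -> back to August 31, 2075 -> 87 left
August 2075 has 31 days -> back to July 31, 2075 -> 56 left
July 2075 has 31 days -> back to June 30, 2075 -> 25 left
June 2075: 30 - 25 = 5 -> lands on June 5

Result: 2075-06-05


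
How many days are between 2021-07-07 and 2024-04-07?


From 2021-07-07 to 2024-04-07
2021-07-07: days before July = 31 + 28 + 31 + 30 + 31 + 30 = 181 (2021 is not a leap year); day of year = 181 + 7 = 188
2024-04-07: days before April = 31 + 29 + 31 = 91 (2024 is a leap year); day of year = 91 + 7 = 98
Rest of 2021: 365 - 188 = 177
Full years 2022 (365), 2023 (365): 730
Total = 177 + 730 + 98 = 1005

1005 days


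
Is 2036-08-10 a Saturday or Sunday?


Anchor: Jan 1, 2036. With p = 2036 - 1 = 2035: (p + p//4 - p//100 + p//400) mod 7 = (2035 + 508 - 20 + 5) mod 7 = 2528 mod 7 = 1 -> Tuesday (Mon=0 ... Sun=6)
Day of year: 223; offset = 222
Weekday index = (1 + 222) mod 7 = 6 -> Sunday
Weekend days: Saturday, Sunday

Yes


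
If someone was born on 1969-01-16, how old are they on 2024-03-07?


Birth: 1969-01-16
Reference: 2024-03-07
Year difference: 2024 - 1969 = 55

55 years old


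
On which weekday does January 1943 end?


January 1943 has 31 days
Anchor: Jan 1, 1943. With p = 1943 - 1 = 1942: (p + p//4 - p//100 + p//400) mod 7 = (1942 + 485 - 19 + 4) mod 7 = 2412 mod 7 = 4 -> Friday (Mon=0 ... Sun=6)
January 1 is the anchor itself -> Friday
Last day offset: 31 - 1 = 30 days
Weekday index = (4 + 30) mod 7 = 6

Sunday, January 31


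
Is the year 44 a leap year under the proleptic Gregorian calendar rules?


Gregorian leap year rule: divisible by 4, but not by 100, unless also by 400.
44 is divisible by 4 but not 100 -> leap year

Yes


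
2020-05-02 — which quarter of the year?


Month: May (month 5)
Q1: Jan-Mar, Q2: Apr-Jun, Q3: Jul-Sep, Q4: Oct-Dec

Q2


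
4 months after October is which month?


October is month 10
10 + 4 = 14; wrap: 14 - 12 = 2

February


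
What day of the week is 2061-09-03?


Date: September 3, 2061
Anchor: Jan 1, 2061. With p = 2061 - 1 = 2060: (p + p//4 - p//100 + p//400) mod 7 = (2060 + 515 - 20 + 5) mod 7 = 2560 mod 7 = 5 -> Saturday (Mon=0 ... Sun=6)
Days before September (Jan-Aug): 243; offset = 243 + 3 - 1 = 245
Weekday index = (5 + 245) mod 7 = 5

Day of the week: Saturday


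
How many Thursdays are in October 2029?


October 2029 has 31 days
Anchor: Jan 1, 2029. With p = 2029 - 1 = 2028: (p + p//4 - p//100 + p//400) mod 7 = (2028 + 507 - 20 + 5) mod 7 = 2520 mod 7 = 0 -> Monday (Mon=0 ... Sun=6)
Days before October (Jan-Sep): 273; October 1 index = (0 + 273) mod 7 = 0 -> Monday
First Thursday is October 4
Thursdays: 4, 11, 18, 25

4 Thursdays


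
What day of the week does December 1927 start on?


Target: December 1, 1927
Anchor: Jan 1, 1927. With p = 1927 - 1 = 1926: (p + p//4 - p//100 + p//400) mod 7 = (1926 + 481 - 19 + 4) mod 7 = 2392 mod 7 = 5 -> Saturday (Mon=0 ... Sun=6)
Days before December (Jan-Nov): 334 days
Weekday index = (5 + 334) mod 7 = 3

Thursday


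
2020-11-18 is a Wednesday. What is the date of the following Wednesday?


Current: Wednesday
Target: Wednesday
Days ahead: 7

Next Wednesday: 2020-11-25


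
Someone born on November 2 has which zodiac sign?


Date: November 2
Conventional tropical zodiac dates: Scorpio from October 23 onward; Sagittarius starts November 22
November 2 falls within the Scorpio range

Scorpio


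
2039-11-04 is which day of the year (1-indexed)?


Date: November 4, 2039
Days in months 1 through 10: 304
Plus 4 days in November

Day of year: 308


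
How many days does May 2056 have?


May 2056

31 days


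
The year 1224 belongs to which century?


Century = (year - 1) // 100 + 1
= (1224 - 1) // 100 + 1
= 1223 // 100 + 1
= 12 + 1

13th century


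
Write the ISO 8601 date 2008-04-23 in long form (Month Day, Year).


ISO 2008-04-23 parses as year=2008, month=04, day=23
Month 4 -> April

April 23, 2008


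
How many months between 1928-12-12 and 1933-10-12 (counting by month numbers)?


From December 1928 to October 1933
5 years * 12 = 60 months, minus 2 months = 58

58 months


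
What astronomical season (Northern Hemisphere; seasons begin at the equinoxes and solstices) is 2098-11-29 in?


Date: November 29
Astronomical Autumn (approx.; exact equinox/solstice day varies by year): September 22 to December 20
November 29 falls within the Autumn window

Autumn


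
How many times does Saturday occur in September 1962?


September 1962 has 30 days
Anchor: Jan 1, 1962. With p = 1962 - 1 = 1961: (p + p//4 - p//100 + p//400) mod 7 = (1961 + 490 - 19 + 4) mod 7 = 2436 mod 7 = 0 -> Monday (Mon=0 ... Sun=6)
Days before September (Jan-Aug): 243; September 1 index = (0 + 243) mod 7 = 5 -> Saturday
First Saturday is September 1
Saturdays: 1, 8, 15, 22, 29

5 Saturdays


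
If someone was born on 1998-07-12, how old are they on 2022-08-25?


Birth: 1998-07-12
Reference: 2022-08-25
Year difference: 2022 - 1998 = 24

24 years old


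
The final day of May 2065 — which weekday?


May 2065 has 31 days
Anchor: Jan 1, 2065. With p = 2065 - 1 = 2064: (p + p//4 - p//100 + p//400) mod 7 = (2064 + 516 - 20 + 5) mod 7 = 2565 mod 7 = 3 -> Thursday (Mon=0 ... Sun=6)
Days before May (Jan-Apr): 120; May 1 index = (3 + 120) mod 7 = 4 -> Friday
Last day offset: 31 - 1 = 30 days
Weekday index = (4 + 30) mod 7 = 6

Sunday, May 31


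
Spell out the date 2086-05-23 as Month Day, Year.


ISO 2086-05-23 parses as year=2086, month=05, day=23
Month 5 -> May

May 23, 2086


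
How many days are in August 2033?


August 2033

31 days


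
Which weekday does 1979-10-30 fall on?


Date: October 30, 1979
Anchor: Jan 1, 1979. With p = 1979 - 1 = 1978: (p + p//4 - p//100 + p//400) mod 7 = (1978 + 494 - 19 + 4) mod 7 = 2457 mod 7 = 0 -> Monday (Mon=0 ... Sun=6)
Days before October (Jan-Sep): 273; offset = 273 + 30 - 1 = 302
Weekday index = (0 + 302) mod 7 = 1

Day of the week: Tuesday


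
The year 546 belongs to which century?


Century = (year - 1) // 100 + 1
= (546 - 1) // 100 + 1
= 545 // 100 + 1
= 5 + 1

6th century


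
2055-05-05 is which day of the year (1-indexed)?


Date: May 5, 2055
Days in months 1 through 4: 120
Plus 5 days in May

Day of year: 125


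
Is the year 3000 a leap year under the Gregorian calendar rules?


Gregorian leap year rule: divisible by 4, but not by 100, unless also by 400.
3000 is divisible by 100 but not 400 -> not a leap year

No


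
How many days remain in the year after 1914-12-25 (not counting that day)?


Day of year: 359 of 365
Remaining = 365 - 359

6 days


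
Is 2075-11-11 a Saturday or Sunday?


Anchor: Jan 1, 2075. With p = 2075 - 1 = 2074: (p + p//4 - p//100 + p//400) mod 7 = (2074 + 518 - 20 + 5) mod 7 = 2577 mod 7 = 1 -> Tuesday (Mon=0 ... Sun=6)
Day of year: 315; offset = 314
Weekday index = (1 + 314) mod 7 = 0 -> Monday
Weekend days: Saturday, Sunday

No


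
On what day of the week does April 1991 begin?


Target: April 1, 1991
Anchor: Jan 1, 1991. With p = 1991 - 1 = 1990: (p + p//4 - p//100 + p//400) mod 7 = (1990 + 497 - 19 + 4) mod 7 = 2472 mod 7 = 1 -> Tuesday (Mon=0 ... Sun=6)
Days before April (Jan-Mar): 90 days
Weekday index = (1 + 90) mod 7 = 0

Monday


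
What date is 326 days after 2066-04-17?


Start: 2066-04-17, add 326 days
April 2066 has 30 days: 30 - 17 = 13 days to April 30 -> 313 left
May 2066 has 31 days -> 282 left
June 2066 has 30 days -> 252 left
July 2066 has 31 days -> 221 left
August 2066 has 31 days -> 190 left
September 2066 has 30 days -> 160 left
October 2066 has 31 days -> 129 left
November 2066 has 30 days -> 99 left
December 2066 has 31 days -> 68 left
January 2067 has 31 days -> 37 left
February 2067 has 28 days -> 9 left
March 2067: 9 <= 31 -> lands on March 9

Result: 2067-03-09


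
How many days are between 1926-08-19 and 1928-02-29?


From 1926-08-19 to 1928-02-29
1926-08-19: days before August = 31 + 28 + 31 + 30 + 31 + 30 + 31 = 212 (1926 is not a leap year); day of year = 212 + 19 = 231
1928-02-29: days before February = 31; day of year = 31 + 29 = 60
Rest of 1926: 365 - 231 = 134
Full years 1927 (365): 365
Total = 134 + 365 + 60 = 559

559 days


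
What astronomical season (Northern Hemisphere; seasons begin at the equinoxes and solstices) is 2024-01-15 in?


Date: January 15
Astronomical Winter (approx.; exact equinox/solstice day varies by year): December 21 to March 19
January 15 falls within the Winter window

Winter


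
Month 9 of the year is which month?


Month 9 of 12

September


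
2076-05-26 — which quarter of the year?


Month: May (month 5)
Q1: Jan-Mar, Q2: Apr-Jun, Q3: Jul-Sep, Q4: Oct-Dec

Q2


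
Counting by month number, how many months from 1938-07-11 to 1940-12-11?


From July 1938 to December 1940
2 years * 12 = 24 months, plus 5 months = 29

29 months


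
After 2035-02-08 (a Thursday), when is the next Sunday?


Current: Thursday
Target: Sunday
Days ahead: 3

Next Sunday: 2035-02-11


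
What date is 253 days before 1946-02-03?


Start: 1946-02-03, subtract 253 days
Back 3 days from February 3 reaches January 31, 1946 -> 250 left
January 1946 has 31 days -> back to December 31, 1945 -> 219 left
December 1945 has 31 days -> back to November 30, 1945 -> 188 left
November 1945 has 30 days -> back to October 31, 1945 -> 158 left
October 1945 has 31 days -> back to September 30, 1945 -> 127 left
September 1945 has 30 days -> back to August 31, 1945 -> 97 left
August 1945 has 31 days -> back to July 31, 1945 -> 66 left
July 1945 has 31 days -> back to June 30, 1945 -> 35 left
June 1945 has 30 days -> back to May 31, 1945 -> 5 left
May 1945: 31 - 5 = 26 -> lands on May 26

Result: 1945-05-26


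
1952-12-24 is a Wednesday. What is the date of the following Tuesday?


Current: Wednesday
Target: Tuesday
Days ahead: 6

Next Tuesday: 1952-12-30


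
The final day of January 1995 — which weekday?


January 1995 has 31 days
Anchor: Jan 1, 1995. With p = 1995 - 1 = 1994: (p + p//4 - p//100 + p//400) mod 7 = (1994 + 498 - 19 + 4) mod 7 = 2477 mod 7 = 6 -> Sunday (Mon=0 ... Sun=6)
January 1 is the anchor itself -> Sunday
Last day offset: 31 - 1 = 30 days
Weekday index = (6 + 30) mod 7 = 1

Tuesday, January 31


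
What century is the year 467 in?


Century = (year - 1) // 100 + 1
= (467 - 1) // 100 + 1
= 466 // 100 + 1
= 4 + 1

5th century


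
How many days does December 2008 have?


December 2008

31 days


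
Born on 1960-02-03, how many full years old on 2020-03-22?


Birth: 1960-02-03
Reference: 2020-03-22
Year difference: 2020 - 1960 = 60

60 years old


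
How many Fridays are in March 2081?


March 2081 has 31 days
Anchor: Jan 1, 2081. With p = 2081 - 1 = 2080: (p + p//4 - p//100 + p//400) mod 7 = (2080 + 520 - 20 + 5) mod 7 = 2585 mod 7 = 2 -> Wednesday (Mon=0 ... Sun=6)
Days before March (Jan-Feb): 59; March 1 index = (2 + 59) mod 7 = 5 -> Saturday
First Friday is March 7
Fridays: 7, 14, 21, 28

4 Fridays


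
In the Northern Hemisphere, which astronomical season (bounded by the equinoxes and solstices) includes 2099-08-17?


Date: August 17
Astronomical Summer (approx.; exact equinox/solstice day varies by year): June 21 to September 21
August 17 falls within the Summer window

Summer


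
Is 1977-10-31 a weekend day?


Anchor: Jan 1, 1977. With p = 1977 - 1 = 1976: (p + p//4 - p//100 + p//400) mod 7 = (1976 + 494 - 19 + 4) mod 7 = 2455 mod 7 = 5 -> Saturday (Mon=0 ... Sun=6)
Day of year: 304; offset = 303
Weekday index = (5 + 303) mod 7 = 0 -> Monday
Weekend days: Saturday, Sunday

No


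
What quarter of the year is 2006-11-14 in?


Month: November (month 11)
Q1: Jan-Mar, Q2: Apr-Jun, Q3: Jul-Sep, Q4: Oct-Dec

Q4


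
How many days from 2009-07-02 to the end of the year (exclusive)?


Day of year: 183 of 365
Remaining = 365 - 183

182 days


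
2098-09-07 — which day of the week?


Date: September 7, 2098
Anchor: Jan 1, 2098. With p = 2098 - 1 = 2097: (p + p//4 - p//100 + p//400) mod 7 = (2097 + 524 - 20 + 5) mod 7 = 2606 mod 7 = 2 -> Wednesday (Mon=0 ... Sun=6)
Days before September (Jan-Aug): 243; offset = 243 + 7 - 1 = 249
Weekday index = (2 + 249) mod 7 = 6

Day of the week: Sunday


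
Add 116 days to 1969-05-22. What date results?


Start: 1969-05-22, add 116 days
May 1969 has 31 days: 31 - 22 = 9 days to May 31 -> 107 left
June 1969 has 30 days -> 77 left
July 1969 has 31 days -> 46 left
August 1969 has 31 days -> 15 left
September 1969: 15 <= 30 -> lands on September 15

Result: 1969-09-15


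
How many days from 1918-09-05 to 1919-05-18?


From 1918-09-05 to 1919-05-18
1918-09-05: days before September = 31 + 28 + 31 + 30 + 31 + 30 + 31 + 31 = 243 (1918 is not a leap year); day of year = 243 + 5 = 248
1919-05-18: days before May = 31 + 28 + 31 + 30 = 120 (1919 is not a leap year); day of year = 120 + 18 = 138
Rest of 1918: 365 - 248 = 117
Total = 117 + 138 = 255

255 days


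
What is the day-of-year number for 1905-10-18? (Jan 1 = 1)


Date: October 18, 1905
Days in months 1 through 9: 273
Plus 18 days in October

Day of year: 291


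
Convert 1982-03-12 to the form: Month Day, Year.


ISO 1982-03-12 parses as year=1982, month=03, day=12
Month 3 -> March

March 12, 1982


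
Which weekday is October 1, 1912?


Target: October 1, 1912
Anchor: Jan 1, 1912. With p = 1912 - 1 = 1911: (p + p//4 - p//100 + p//400) mod 7 = (1911 + 477 - 19 + 4) mod 7 = 2373 mod 7 = 0 -> Monday (Mon=0 ... Sun=6)
Days before October (Jan-Sep): 274 days
Weekday index = (0 + 274) mod 7 = 1

Tuesday


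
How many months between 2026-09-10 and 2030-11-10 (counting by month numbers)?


From September 2026 to November 2030
4 years * 12 = 48 months, plus 2 months = 50

50 months


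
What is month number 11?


Month 11 of 12

November


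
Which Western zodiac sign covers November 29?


Date: November 29
Conventional tropical zodiac dates: Sagittarius from November 22 onward; Capricorn starts December 22
November 29 falls within the Sagittarius range

Sagittarius


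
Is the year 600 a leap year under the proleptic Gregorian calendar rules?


Gregorian leap year rule: divisible by 4, but not by 100, unless also by 400.
600 is divisible by 100 but not 400 -> not a leap year

No


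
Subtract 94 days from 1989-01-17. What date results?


Start: 1989-01-17, subtract 94 days
Back 17 days from January 17 reaches December 31, 1988 -> 77 left
December 1988 has 31 days -> back to November 30, 1988 -> 46 left
November 1988 has 30 days -> back to October 31, 1988 -> 16 left
October 1988: 31 - 16 = 15 -> lands on October 15

Result: 1988-10-15


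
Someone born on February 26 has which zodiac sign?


Date: February 26
Conventional tropical zodiac dates: Pisces from February 19 onward; Aries starts March 21
February 26 falls within the Pisces range

Pisces


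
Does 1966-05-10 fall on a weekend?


Anchor: Jan 1, 1966. With p = 1966 - 1 = 1965: (p + p//4 - p//100 + p//400) mod 7 = (1965 + 491 - 19 + 4) mod 7 = 2441 mod 7 = 5 -> Saturday (Mon=0 ... Sun=6)
Day of year: 130; offset = 129
Weekday index = (5 + 129) mod 7 = 1 -> Tuesday
Weekend days: Saturday, Sunday

No


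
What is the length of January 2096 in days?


January 2096

31 days


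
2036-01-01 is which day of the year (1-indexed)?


Date: January 1, 2036
No months before January
Plus 1 days in January

Day of year: 1


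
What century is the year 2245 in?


Century = (year - 1) // 100 + 1
= (2245 - 1) // 100 + 1
= 2244 // 100 + 1
= 22 + 1

23rd century


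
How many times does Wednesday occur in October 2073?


October 2073 has 31 days
Anchor: Jan 1, 2073. With p = 2073 - 1 = 2072: (p + p//4 - p//100 + p//400) mod 7 = (2072 + 518 - 20 + 5) mod 7 = 2575 mod 7 = 6 -> Sunday (Mon=0 ... Sun=6)
Days before October (Jan-Sep): 273; October 1 index = (6 + 273) mod 7 = 6 -> Sunday
First Wednesday is October 4
Wednesdays: 4, 11, 18, 25

4 Wednesdays


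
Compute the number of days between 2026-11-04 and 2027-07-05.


From 2026-11-04 to 2027-07-05
2026-11-04: days before November = 31 + 28 + 31 + 30 + 31 + 30 + 31 + 31 + 30 + 31 = 304 (2026 is not a leap year); day of year = 304 + 4 = 308
2027-07-05: days before July = 31 + 28 + 31 + 30 + 31 + 30 = 181 (2027 is not a leap year); day of year = 181 + 5 = 186
Rest of 2026: 365 - 308 = 57
Total = 57 + 186 = 243

243 days


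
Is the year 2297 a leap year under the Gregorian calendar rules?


Gregorian leap year rule: divisible by 4, but not by 100, unless also by 400.
2297 is not divisible by 4 -> not a leap year

No


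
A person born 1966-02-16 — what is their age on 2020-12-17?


Birth: 1966-02-16
Reference: 2020-12-17
Year difference: 2020 - 1966 = 54

54 years old


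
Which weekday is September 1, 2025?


Target: September 1, 2025
Anchor: Jan 1, 2025. With p = 2025 - 1 = 2024: (p + p//4 - p//100 + p//400) mod 7 = (2024 + 506 - 20 + 5) mod 7 = 2515 mod 7 = 2 -> Wednesday (Mon=0 ... Sun=6)
Days before September (Jan-Aug): 243 days
Weekday index = (2 + 243) mod 7 = 0

Monday


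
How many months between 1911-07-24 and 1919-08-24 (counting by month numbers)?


From July 1911 to August 1919
8 years * 12 = 96 months, plus 1 month = 97

97 months


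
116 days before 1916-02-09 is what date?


Start: 1916-02-09, subtract 116 days
Back 9 days from February 9 reaches January 31, 1916 -> 107 left
January 1916 has 31 days -> back to December 31, 1915 -> 76 left
December 1915 has 31 days -> back to November 30, 1915 -> 45 left
November 1915 has 30 days -> back to October 31, 1915 -> 15 left
October 1915: 31 - 15 = 16 -> lands on October 16

Result: 1915-10-16


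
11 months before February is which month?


February is month 2
2 - 11 = -9; wrap: -9 + 12 = 3

March


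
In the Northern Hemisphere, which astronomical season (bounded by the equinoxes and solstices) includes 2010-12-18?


Date: December 18
Astronomical Autumn (approx.; exact equinox/solstice day varies by year): September 22 to December 20
December 18 falls within the Autumn window

Autumn


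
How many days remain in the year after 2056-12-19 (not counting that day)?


Day of year: 354 of 366
Remaining = 366 - 354

12 days


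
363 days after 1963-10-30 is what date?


Start: 1963-10-30, add 363 days
October 1963 has 31 days: 31 - 30 = 1 day to October 31 -> 362 left
November 1963 has 30 days -> 332 left
December 1963 has 31 days -> 301 left
January 1964 has 31 days -> 270 left
February 1964 has 29 days -> 241 left
March 1964 has 31 days -> 210 left
April 1964 has 30 days -> 180 left
May 1964 has 31 days -> 149 left
June 1964 has 30 days -> 119 left
July 1964 has 31 days -> 88 left
August 1964 has 31 days -> 57 left
September 1964 has 30 days -> 27 left
October 1964: 27 <= 31 -> lands on October 27

Result: 1964-10-27


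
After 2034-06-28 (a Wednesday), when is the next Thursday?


Current: Wednesday
Target: Thursday
Days ahead: 1

Next Thursday: 2034-06-29


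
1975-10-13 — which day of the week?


Date: October 13, 1975
Anchor: Jan 1, 1975. With p = 1975 - 1 = 1974: (p + p//4 - p//100 + p//400) mod 7 = (1974 + 493 - 19 + 4) mod 7 = 2452 mod 7 = 2 -> Wednesday (Mon=0 ... Sun=6)
Days before October (Jan-Sep): 273; offset = 273 + 13 - 1 = 285
Weekday index = (2 + 285) mod 7 = 0

Day of the week: Monday


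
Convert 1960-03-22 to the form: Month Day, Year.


ISO 1960-03-22 parses as year=1960, month=03, day=22
Month 3 -> March

March 22, 1960


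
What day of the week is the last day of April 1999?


April 1999 has 30 days
Anchor: Jan 1, 1999. With p = 1999 - 1 = 1998: (p + p//4 - p//100 + p//400) mod 7 = (1998 + 499 - 19 + 4) mod 7 = 2482 mod 7 = 4 -> Friday (Mon=0 ... Sun=6)
Days before April (Jan-Mar): 90; April 1 index = (4 + 90) mod 7 = 3 -> Thursday
Last day offset: 30 - 1 = 29 days
Weekday index = (3 + 29) mod 7 = 4

Friday, April 30


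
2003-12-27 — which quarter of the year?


Month: December (month 12)
Q1: Jan-Mar, Q2: Apr-Jun, Q3: Jul-Sep, Q4: Oct-Dec

Q4


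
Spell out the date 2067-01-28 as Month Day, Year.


ISO 2067-01-28 parses as year=2067, month=01, day=28
Month 1 -> January

January 28, 2067


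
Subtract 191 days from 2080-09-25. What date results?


Start: 2080-09-25, subtract 191 days
Back 25 days from September 25 reaches August 31, 2080 -> 166 left
August 2080 has 31 days -> back to July 31, 2080 -> 135 left
July 2080 has 31 days -> back to June 30, 2080 -> 104 left
June 2080 has 30 days -> back to May 31, 2080 -> 74 left
May 2080 has 31 days -> back to April 30, 2080 -> 43 left
April 2080 has 30 days -> back to March 31, 2080 -> 13 left
March 2080: 31 - 13 = 18 -> lands on March 18

Result: 2080-03-18


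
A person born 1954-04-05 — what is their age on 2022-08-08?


Birth: 1954-04-05
Reference: 2022-08-08
Year difference: 2022 - 1954 = 68

68 years old


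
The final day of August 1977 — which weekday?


August 1977 has 31 days
Anchor: Jan 1, 1977. With p = 1977 - 1 = 1976: (p + p//4 - p//100 + p//400) mod 7 = (1976 + 494 - 19 + 4) mod 7 = 2455 mod 7 = 5 -> Saturday (Mon=0 ... Sun=6)
Days before August (Jan-Jul): 212; August 1 index = (5 + 212) mod 7 = 0 -> Monday
Last day offset: 31 - 1 = 30 days
Weekday index = (0 + 30) mod 7 = 2

Wednesday, August 31


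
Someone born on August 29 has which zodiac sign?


Date: August 29
Conventional tropical zodiac dates: Virgo from August 23 onward; Libra starts September 23
August 29 falls within the Virgo range

Virgo


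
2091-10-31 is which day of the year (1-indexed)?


Date: October 31, 2091
Days in months 1 through 9: 273
Plus 31 days in October

Day of year: 304


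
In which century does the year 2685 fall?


Century = (year - 1) // 100 + 1
= (2685 - 1) // 100 + 1
= 2684 // 100 + 1
= 26 + 1

27th century


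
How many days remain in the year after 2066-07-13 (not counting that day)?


Day of year: 194 of 365
Remaining = 365 - 194

171 days


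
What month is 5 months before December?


December is month 12
12 - 5 = 7

July


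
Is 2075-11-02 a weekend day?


Anchor: Jan 1, 2075. With p = 2075 - 1 = 2074: (p + p//4 - p//100 + p//400) mod 7 = (2074 + 518 - 20 + 5) mod 7 = 2577 mod 7 = 1 -> Tuesday (Mon=0 ... Sun=6)
Day of year: 306; offset = 305
Weekday index = (1 + 305) mod 7 = 5 -> Saturday
Weekend days: Saturday, Sunday

Yes


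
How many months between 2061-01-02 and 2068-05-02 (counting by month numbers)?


From January 2061 to May 2068
7 years * 12 = 84 months, plus 4 months = 88

88 months


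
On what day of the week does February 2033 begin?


Target: February 1, 2033
Anchor: Jan 1, 2033. With p = 2033 - 1 = 2032: (p + p//4 - p//100 + p//400) mod 7 = (2032 + 508 - 20 + 5) mod 7 = 2525 mod 7 = 5 -> Saturday (Mon=0 ... Sun=6)
Days before February (Jan): 31 days
Weekday index = (5 + 31) mod 7 = 1

Tuesday


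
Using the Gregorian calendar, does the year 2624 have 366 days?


Gregorian leap year rule: divisible by 4, but not by 100, unless also by 400.
2624 is divisible by 4 but not 100 -> leap year

Yes


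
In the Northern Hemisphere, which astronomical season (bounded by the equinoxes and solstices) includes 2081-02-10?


Date: February 10
Astronomical Winter (approx.; exact equinox/solstice day varies by year): December 21 to March 19
February 10 falls within the Winter window

Winter


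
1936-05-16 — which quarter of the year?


Month: May (month 5)
Q1: Jan-Mar, Q2: Apr-Jun, Q3: Jul-Sep, Q4: Oct-Dec

Q2


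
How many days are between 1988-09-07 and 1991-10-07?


From 1988-09-07 to 1991-10-07
1988-09-07: days before September = 31 + 29 + 31 + 30 + 31 + 30 + 31 + 31 = 244 (1988 is a leap year); day of year = 244 + 7 = 251
1991-10-07: days before October = 31 + 28 + 31 + 30 + 31 + 30 + 31 + 31 + 30 = 273 (1991 is not a leap year); day of year = 273 + 7 = 280
Rest of 1988: 366 - 251 = 115
Full years 1989 (365), 1990 (365): 730
Total = 115 + 730 + 280 = 1125

1125 days


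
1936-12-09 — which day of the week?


Date: December 9, 1936
Anchor: Jan 1, 1936. With p = 1936 - 1 = 1935: (p + p//4 - p//100 + p//400) mod 7 = (1935 + 483 - 19 + 4) mod 7 = 2403 mod 7 = 2 -> Wednesday (Mon=0 ... Sun=6)
Days before December (Jan-Nov): 335; offset = 335 + 9 - 1 = 343
Weekday index = (2 + 343) mod 7 = 2

Day of the week: Wednesday


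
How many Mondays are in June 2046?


June 2046 has 30 days
Anchor: Jan 1, 2046. With p = 2046 - 1 = 2045: (p + p//4 - p//100 + p//400) mod 7 = (2045 + 511 - 20 + 5) mod 7 = 2541 mod 7 = 0 -> Monday (Mon=0 ... Sun=6)
Days before June (Jan-May): 151; June 1 index = (0 + 151) mod 7 = 4 -> Friday
First Monday is June 4
Mondays: 4, 11, 18, 25

4 Mondays


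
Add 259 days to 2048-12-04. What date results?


Start: 2048-12-04, add 259 days
December 2048 has 31 days: 31 - 4 = 27 days to December 31 -> 232 left
January 2049 has 31 days -> 201 left
February 2049 has 28 days -> 173 left
March 2049 has 31 days -> 142 left
April 2049 has 30 days -> 112 left
May 2049 has 31 days -> 81 left
June 2049 has 30 days -> 51 left
July 2049 has 31 days -> 20 left
August 2049: 20 <= 31 -> lands on August 20

Result: 2049-08-20


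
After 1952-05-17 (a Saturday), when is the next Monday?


Current: Saturday
Target: Monday
Days ahead: 2

Next Monday: 1952-05-19


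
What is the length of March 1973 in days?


March 1973

31 days


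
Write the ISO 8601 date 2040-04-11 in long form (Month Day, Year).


ISO 2040-04-11 parses as year=2040, month=04, day=11
Month 4 -> April

April 11, 2040


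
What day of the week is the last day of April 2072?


April 2072 has 30 days
Anchor: Jan 1, 2072. With p = 2072 - 1 = 2071: (p + p//4 - p//100 + p//400) mod 7 = (2071 + 517 - 20 + 5) mod 7 = 2573 mod 7 = 4 -> Friday (Mon=0 ... Sun=6)
Days before April (Jan-Mar): 91; April 1 index = (4 + 91) mod 7 = 4 -> Friday
Last day offset: 30 - 1 = 29 days
Weekday index = (4 + 29) mod 7 = 5

Saturday, April 30


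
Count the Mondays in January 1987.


January 1987 has 31 days
Anchor: Jan 1, 1987. With p = 1987 - 1 = 1986: (p + p//4 - p//100 + p//400) mod 7 = (1986 + 496 - 19 + 4) mod 7 = 2467 mod 7 = 3 -> Thursday (Mon=0 ... Sun=6)
January 1 is the anchor itself -> Thursday
First Monday is January 5
Mondays: 5, 12, 19, 26

4 Mondays


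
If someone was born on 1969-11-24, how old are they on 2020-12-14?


Birth: 1969-11-24
Reference: 2020-12-14
Year difference: 2020 - 1969 = 51

51 years old


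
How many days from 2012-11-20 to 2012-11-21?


From 2012-11-20 to 2012-11-21
2012-11-20: days before November = 31 + 29 + 31 + 30 + 31 + 30 + 31 + 31 + 30 + 31 = 305 (2012 is a leap year); day of year = 305 + 20 = 325
2012-11-21: days before November = 31 + 29 + 31 + 30 + 31 + 30 + 31 + 31 + 30 + 31 = 305 (2012 is a leap year); day of year = 305 + 21 = 326
Same year: 326 - 325 = 1

1 day
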